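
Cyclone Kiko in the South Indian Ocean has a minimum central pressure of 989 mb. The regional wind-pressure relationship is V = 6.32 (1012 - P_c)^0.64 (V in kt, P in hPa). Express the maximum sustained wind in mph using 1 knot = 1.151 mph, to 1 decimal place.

ΔP = 1012 − 989 = 23 mb.
V ≈ 6.32 × 23^0.64 = 6.32 × 7.439 ≈ 47.014 kt.
47.014 × 1.151 ≈ 54.11 mph → 54.1 mph.

54.1 mph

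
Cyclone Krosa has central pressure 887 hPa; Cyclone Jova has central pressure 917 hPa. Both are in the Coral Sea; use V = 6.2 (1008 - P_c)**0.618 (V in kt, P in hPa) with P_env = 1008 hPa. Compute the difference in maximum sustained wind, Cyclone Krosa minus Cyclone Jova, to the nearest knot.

19 kt

Cyclone Krosa: ΔP = 121; V ≈ 6.2 × 121^0.618 ≈ 120.10 kt.
Cyclone Jova: ΔP = 91; V ≈ 6.2 × 91^0.618 ≈ 100.71 kt.
Difference ≈ 120.10 − 100.71 = 19.39 → 19 kt.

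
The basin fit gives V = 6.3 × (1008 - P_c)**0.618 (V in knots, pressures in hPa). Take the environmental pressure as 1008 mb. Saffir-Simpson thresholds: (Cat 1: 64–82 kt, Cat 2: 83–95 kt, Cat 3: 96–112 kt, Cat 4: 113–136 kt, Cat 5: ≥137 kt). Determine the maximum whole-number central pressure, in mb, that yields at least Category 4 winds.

901 mb

Category 4 begins at V = 113 kt.
Required ΔP = (113/6.3)^(1/0.618) = 17.937^1.618 ≈ 106.83 mb.
P_c ≤ 1008 − 106.83 = 901.17, so the highest integer P_c is 901 mb.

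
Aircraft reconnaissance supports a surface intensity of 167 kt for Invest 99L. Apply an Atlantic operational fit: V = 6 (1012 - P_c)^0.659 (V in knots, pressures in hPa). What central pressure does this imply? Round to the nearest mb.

856 mb

ΔP = (V / 6)^(1/0.659) = (167/6)^1.517.
167/6 = 27.833; 27.833^1.517 ≈ 155.62 mb.
P_c = 1012 − 155.62 = 856.38 ≈ 856 mb.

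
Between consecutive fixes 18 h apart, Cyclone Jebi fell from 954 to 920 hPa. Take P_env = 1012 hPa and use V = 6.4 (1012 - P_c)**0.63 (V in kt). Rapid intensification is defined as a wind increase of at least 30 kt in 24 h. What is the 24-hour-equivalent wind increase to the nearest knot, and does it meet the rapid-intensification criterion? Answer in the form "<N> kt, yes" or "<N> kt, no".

V₁: ΔP = 58, V ≈ 6.4 × 58^0.63 ≈ 82.63 kt.
V₂: ΔP = 92, V ≈ 6.4 × 92^0.63 ≈ 110.50 kt.
ΔV over 18 h = 27.87 kt → 24 h equivalent = 27.87 × 24/18 ≈ 37.16 kt.
37 kt ≥ 30 kt ⇒ rapid intensification.

37 kt, yes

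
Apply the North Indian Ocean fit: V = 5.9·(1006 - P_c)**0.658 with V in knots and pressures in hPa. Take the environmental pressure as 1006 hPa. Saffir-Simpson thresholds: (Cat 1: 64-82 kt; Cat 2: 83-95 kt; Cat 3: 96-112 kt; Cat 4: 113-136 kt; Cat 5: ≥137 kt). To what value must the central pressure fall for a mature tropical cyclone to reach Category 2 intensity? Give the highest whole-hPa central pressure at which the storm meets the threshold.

950 hPa

Category 2 begins at V = 83 kt.
Required ΔP = (83/5.9)^(1/0.658) = 14.068^1.520 ≈ 55.59 hPa.
P_c ≤ 1006 − 55.59 = 950.41, so the highest integer P_c is 950 hPa.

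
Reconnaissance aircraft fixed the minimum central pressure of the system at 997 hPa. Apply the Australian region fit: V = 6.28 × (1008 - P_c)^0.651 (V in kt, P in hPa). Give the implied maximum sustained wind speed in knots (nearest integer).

ΔP = 1008 − 997 = 11 hPa.
11^0.651 ≈ 4.764.
V ≈ 6.28 × 4.764 ≈ 29.9 kt.

30 kt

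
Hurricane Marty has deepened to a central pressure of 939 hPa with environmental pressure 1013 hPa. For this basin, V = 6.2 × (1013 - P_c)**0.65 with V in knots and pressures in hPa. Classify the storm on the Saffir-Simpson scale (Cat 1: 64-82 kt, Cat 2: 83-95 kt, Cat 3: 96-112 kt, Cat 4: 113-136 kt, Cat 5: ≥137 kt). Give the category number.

3

ΔP = 1013 − 939 = 74 hPa.
V ≈ 6.2 × 74^0.65 = 6.2 × 16.41 ≈ 102 kt.
102 kt falls in the Category 3 band.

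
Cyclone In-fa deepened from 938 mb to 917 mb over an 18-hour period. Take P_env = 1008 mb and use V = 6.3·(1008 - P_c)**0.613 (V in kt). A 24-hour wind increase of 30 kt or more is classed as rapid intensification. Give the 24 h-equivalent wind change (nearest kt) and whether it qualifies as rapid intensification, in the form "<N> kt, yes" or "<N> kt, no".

20 kt, no

V₁: ΔP = 70, V ≈ 6.3 × 70^0.613 ≈ 85.19 kt.
V₂: ΔP = 91, V ≈ 6.3 × 91^0.613 ≈ 100.05 kt.
ΔV over 18 h = 14.86 kt → 24 h equivalent = 14.86 × 24/18 ≈ 19.81 kt.
20 kt < 30 kt ⇒ not rapid intensification.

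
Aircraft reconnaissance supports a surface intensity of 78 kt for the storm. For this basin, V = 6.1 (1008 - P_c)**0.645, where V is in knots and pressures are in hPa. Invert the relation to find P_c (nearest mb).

ΔP = (V / 6.1)^(1/0.645) = (78/6.1)^1.550.
78/6.1 = 12.787; 12.787^1.550 ≈ 51.99 mb.
P_c = 1008 − 51.99 = 956.01 ≈ 956 mb.

956 mb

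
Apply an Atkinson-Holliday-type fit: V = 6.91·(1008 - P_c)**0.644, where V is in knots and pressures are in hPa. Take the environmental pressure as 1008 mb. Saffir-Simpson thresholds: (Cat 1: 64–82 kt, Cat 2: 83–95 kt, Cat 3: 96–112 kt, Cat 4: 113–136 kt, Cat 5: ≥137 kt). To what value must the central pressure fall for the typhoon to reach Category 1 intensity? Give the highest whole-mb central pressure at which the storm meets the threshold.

Category 1 begins at V = 64 kt.
Required ΔP = (64/6.91)^(1/0.644) = 9.262^1.553 ≈ 31.70 mb.
P_c ≤ 1008 − 31.70 = 976.30, so the highest integer P_c is 976 mb.

976 mb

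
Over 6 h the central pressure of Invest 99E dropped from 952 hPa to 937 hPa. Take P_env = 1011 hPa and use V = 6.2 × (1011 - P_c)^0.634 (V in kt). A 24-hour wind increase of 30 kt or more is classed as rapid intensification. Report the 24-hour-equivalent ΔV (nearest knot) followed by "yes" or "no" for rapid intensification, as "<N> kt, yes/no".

51 kt, yes

V₁: ΔP = 59, V ≈ 6.2 × 59^0.634 ≈ 82.25 kt.
V₂: ΔP = 74, V ≈ 6.2 × 74^0.634 ≈ 94.95 kt.
ΔV over 6 h = 12.70 kt → 24 h equivalent = 12.70 × 24/6 ≈ 50.80 kt.
51 kt ≥ 30 kt ⇒ rapid intensification.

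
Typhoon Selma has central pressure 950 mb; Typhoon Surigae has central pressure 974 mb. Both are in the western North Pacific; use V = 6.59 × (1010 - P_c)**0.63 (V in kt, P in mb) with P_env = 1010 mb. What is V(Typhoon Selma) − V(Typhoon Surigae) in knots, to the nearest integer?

Typhoon Selma: ΔP = 60; V ≈ 6.59 × 60^0.63 ≈ 86.92 kt.
Typhoon Surigae: ΔP = 36; V ≈ 6.59 × 36^0.63 ≈ 63.00 kt.
Difference ≈ 86.92 − 63.00 = 23.92 → 24 kt.

24 kt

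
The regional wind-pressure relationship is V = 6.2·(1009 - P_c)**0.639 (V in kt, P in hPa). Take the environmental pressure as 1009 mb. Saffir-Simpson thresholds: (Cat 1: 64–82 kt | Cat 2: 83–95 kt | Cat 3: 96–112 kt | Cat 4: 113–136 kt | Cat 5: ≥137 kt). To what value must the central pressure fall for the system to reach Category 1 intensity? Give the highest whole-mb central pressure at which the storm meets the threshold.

970 mb

Category 1 begins at V = 64 kt.
Required ΔP = (64/6.2)^(1/0.639) = 10.323^1.565 ≈ 38.59 mb.
P_c ≤ 1009 − 38.59 = 970.41, so the highest integer P_c is 970 mb.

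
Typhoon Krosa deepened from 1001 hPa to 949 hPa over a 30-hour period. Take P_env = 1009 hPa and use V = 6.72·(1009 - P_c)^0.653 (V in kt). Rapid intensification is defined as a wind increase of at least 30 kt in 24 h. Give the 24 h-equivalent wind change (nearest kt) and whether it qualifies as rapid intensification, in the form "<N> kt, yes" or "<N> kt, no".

57 kt, yes

V₁: ΔP = 8, V ≈ 6.72 × 8^0.653 ≈ 26.13 kt.
V₂: ΔP = 60, V ≈ 6.72 × 60^0.653 ≈ 97.39 kt.
ΔV over 30 h = 71.26 kt → 24 h equivalent = 71.26 × 24/30 ≈ 57.01 kt.
57 kt ≥ 30 kt ⇒ rapid intensification.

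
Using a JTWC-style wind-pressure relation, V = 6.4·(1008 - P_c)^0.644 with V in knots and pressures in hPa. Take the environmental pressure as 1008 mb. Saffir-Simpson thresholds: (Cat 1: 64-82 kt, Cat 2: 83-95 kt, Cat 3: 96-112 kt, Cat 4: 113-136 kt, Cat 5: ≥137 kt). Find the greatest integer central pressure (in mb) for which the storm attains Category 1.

972 mb

Category 1 begins at V = 64 kt.
Required ΔP = (64/6.4)^(1/0.644) = 10.000^1.553 ≈ 35.71 mb.
P_c ≤ 1008 − 35.71 = 972.29, so the highest integer P_c is 972 mb.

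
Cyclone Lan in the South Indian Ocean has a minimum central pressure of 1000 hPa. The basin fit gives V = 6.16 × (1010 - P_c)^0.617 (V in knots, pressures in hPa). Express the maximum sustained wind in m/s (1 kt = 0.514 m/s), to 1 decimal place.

ΔP = 1010 − 1000 = 10 hPa.
V ≈ 6.16 × 10^0.617 = 6.16 × 4.140 ≈ 25.502 kt.
25.502 × 0.514 ≈ 13.11 m/s → 13.1 m/s.

13.1 m/s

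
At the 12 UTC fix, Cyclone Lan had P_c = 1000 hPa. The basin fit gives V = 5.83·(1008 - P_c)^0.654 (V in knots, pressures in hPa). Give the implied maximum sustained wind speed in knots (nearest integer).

ΔP = 1008 − 1000 = 8 hPa.
8^0.654 ≈ 3.896.
V ≈ 5.83 × 3.896 ≈ 22.7 kt.

23 kt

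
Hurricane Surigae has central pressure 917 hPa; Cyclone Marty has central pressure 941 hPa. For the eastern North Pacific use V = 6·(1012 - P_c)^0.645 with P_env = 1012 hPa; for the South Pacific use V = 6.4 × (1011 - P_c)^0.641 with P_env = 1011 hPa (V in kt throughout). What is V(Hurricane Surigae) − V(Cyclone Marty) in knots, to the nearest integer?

Hurricane Surigae: ΔP = 95; V ≈ 6 × 95^0.645 ≈ 113.18 kt.
Cyclone Marty: ΔP = 70; V ≈ 6.4 × 70^0.641 ≈ 97.47 kt.
Difference ≈ 113.18 − 97.47 = 15.71 → 16 kt.

16 kt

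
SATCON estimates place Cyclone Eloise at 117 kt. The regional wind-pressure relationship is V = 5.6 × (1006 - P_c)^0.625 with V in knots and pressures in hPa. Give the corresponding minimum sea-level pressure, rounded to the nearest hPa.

ΔP = (V / 5.6)^(1/0.625) = (117/5.6)^1.600.
117/5.6 = 20.893; 20.893^1.600 ≈ 129.42 hPa.
P_c = 1006 − 129.42 = 876.58 ≈ 877 hPa.

877 hPa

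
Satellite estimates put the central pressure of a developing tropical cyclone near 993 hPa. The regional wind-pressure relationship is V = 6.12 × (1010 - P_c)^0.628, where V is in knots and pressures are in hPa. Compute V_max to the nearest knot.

36 kt

ΔP = 1010 − 993 = 17 hPa.
17^0.628 ≈ 5.925.
V ≈ 6.12 × 5.925 ≈ 36.3 kt.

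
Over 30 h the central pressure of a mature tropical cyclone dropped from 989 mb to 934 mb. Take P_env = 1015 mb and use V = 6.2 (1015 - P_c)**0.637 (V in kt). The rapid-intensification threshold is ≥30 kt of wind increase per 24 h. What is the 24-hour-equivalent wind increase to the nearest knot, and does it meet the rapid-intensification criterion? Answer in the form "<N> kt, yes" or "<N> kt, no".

42 kt, yes

V₁: ΔP = 26, V ≈ 6.2 × 26^0.637 ≈ 49.40 kt.
V₂: ΔP = 81, V ≈ 6.2 × 81^0.637 ≈ 101.88 kt.
ΔV over 30 h = 52.48 kt → 24 h equivalent = 52.48 × 24/30 ≈ 41.98 kt.
42 kt ≥ 30 kt ⇒ rapid intensification.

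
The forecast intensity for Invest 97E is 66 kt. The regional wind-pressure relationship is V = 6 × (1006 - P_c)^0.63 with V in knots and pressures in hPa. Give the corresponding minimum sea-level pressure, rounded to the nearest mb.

ΔP = (V / 6)^(1/0.63) = (66/6)^1.587.
66/6 = 11.000; 11.000^1.587 ≈ 44.98 mb.
P_c = 1006 − 44.98 = 961.02 ≈ 961 mb.

961 mb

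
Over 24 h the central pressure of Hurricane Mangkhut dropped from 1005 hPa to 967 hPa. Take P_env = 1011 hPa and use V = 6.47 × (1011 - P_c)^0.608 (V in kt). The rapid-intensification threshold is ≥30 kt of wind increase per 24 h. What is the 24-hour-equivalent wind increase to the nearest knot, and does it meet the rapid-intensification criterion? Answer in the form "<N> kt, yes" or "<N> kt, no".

V₁: ΔP = 6, V ≈ 6.47 × 6^0.608 ≈ 19.23 kt.
V₂: ΔP = 44, V ≈ 6.47 × 44^0.608 ≈ 64.58 kt.
ΔV over 24 h = 45.35 kt → 24 h equivalent = 45.35 × 24/24 ≈ 45.35 kt.
45 kt ≥ 30 kt ⇒ rapid intensification.

45 kt, yes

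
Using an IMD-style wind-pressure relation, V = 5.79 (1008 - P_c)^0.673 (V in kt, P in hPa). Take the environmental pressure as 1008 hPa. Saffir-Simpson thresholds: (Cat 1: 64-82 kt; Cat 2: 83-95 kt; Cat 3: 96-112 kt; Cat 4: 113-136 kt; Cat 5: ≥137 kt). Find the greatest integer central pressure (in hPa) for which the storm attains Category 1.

Category 1 begins at V = 64 kt.
Required ΔP = (64/5.79)^(1/0.673) = 11.054^1.486 ≈ 35.52 hPa.
P_c ≤ 1008 − 35.52 = 972.48, so the highest integer P_c is 972 hPa.

972 hPa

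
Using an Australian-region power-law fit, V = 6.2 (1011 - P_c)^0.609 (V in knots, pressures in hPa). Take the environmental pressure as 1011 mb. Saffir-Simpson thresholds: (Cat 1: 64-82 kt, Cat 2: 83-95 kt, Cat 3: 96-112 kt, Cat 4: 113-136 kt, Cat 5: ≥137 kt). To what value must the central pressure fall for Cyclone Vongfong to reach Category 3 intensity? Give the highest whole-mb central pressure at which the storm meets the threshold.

Category 3 begins at V = 96 kt.
Required ΔP = (96/6.2)^(1/0.609) = 15.484^1.642 ≈ 89.91 mb.
P_c ≤ 1011 − 89.91 = 921.09, so the highest integer P_c is 921 mb.

921 mb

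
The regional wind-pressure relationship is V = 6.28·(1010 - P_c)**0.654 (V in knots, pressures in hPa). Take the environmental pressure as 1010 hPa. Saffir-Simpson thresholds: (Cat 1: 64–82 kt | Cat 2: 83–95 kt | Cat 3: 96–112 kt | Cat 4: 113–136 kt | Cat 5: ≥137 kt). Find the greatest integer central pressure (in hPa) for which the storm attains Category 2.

Category 2 begins at V = 83 kt.
Required ΔP = (83/6.28)^(1/0.654) = 13.217^1.529 ≈ 51.79 hPa.
P_c ≤ 1010 − 51.79 = 958.21, so the highest integer P_c is 958 hPa.

958 hPa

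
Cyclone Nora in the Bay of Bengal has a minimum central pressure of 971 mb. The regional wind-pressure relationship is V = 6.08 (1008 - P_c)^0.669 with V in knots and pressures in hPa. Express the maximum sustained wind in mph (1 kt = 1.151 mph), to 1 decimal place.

78.4 mph

ΔP = 1008 − 971 = 37 mb.
V ≈ 6.08 × 37^0.669 = 6.08 × 11.198 ≈ 68.082 kt.
68.082 × 1.151 ≈ 78.36 mph → 78.4 mph.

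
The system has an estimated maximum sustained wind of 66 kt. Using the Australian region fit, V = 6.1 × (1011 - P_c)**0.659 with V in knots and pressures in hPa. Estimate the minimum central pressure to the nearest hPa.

974 hPa

ΔP = (V / 6.1)^(1/0.659) = (66/6.1)^1.517.
66/6.1 = 10.820; 10.820^1.517 ≈ 37.10 hPa.
P_c = 1011 − 37.10 = 973.90 ≈ 974 hPa.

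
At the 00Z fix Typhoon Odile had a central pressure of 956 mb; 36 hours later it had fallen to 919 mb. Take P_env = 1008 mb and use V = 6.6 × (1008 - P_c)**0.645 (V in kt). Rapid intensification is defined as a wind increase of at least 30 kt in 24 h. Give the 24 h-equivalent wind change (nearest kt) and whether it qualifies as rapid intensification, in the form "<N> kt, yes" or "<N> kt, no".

23 kt, no

V₁: ΔP = 52, V ≈ 6.6 × 52^0.645 ≈ 84.40 kt.
V₂: ΔP = 89, V ≈ 6.6 × 89^0.645 ≈ 119.37 kt.
ΔV over 36 h = 34.97 kt → 24 h equivalent = 34.97 × 24/36 ≈ 23.31 kt.
23 kt < 30 kt ⇒ not rapid intensification.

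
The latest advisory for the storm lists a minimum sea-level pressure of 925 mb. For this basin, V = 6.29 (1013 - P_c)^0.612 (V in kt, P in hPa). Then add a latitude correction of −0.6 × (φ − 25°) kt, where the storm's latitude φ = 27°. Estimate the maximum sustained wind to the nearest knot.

96 kt

ΔP = 1013 − 925 = 88 mb.
88^0.612 ≈ 15.489.
V ≈ 6.29 × 15.489 ≈ 97.4 kt.
Latitude correction: −0.6 × (27 − 25) = -1.2 kt.
Corrected V ≈ 96.2 kt → 96 kt.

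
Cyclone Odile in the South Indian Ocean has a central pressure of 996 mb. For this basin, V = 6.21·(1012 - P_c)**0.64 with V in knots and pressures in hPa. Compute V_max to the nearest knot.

37 kt

ΔP = 1012 − 996 = 16 mb.
16^0.64 ≈ 5.897.
V ≈ 6.21 × 5.897 ≈ 36.6 kt.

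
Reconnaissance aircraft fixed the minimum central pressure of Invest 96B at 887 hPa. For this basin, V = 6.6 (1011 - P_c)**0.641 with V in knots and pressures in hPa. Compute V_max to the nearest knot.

ΔP = 1011 − 887 = 124 hPa.
124^0.641 ≈ 21.973.
V ≈ 6.6 × 21.973 ≈ 145.0 kt.

145 kt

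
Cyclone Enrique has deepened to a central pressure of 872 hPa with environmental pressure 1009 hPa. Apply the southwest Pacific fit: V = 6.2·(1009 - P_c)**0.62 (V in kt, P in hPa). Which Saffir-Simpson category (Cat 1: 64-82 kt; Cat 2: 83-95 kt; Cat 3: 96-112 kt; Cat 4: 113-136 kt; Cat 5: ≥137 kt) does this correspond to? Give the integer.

ΔP = 1009 − 872 = 137 hPa.
V ≈ 6.2 × 137^0.62 = 6.2 × 21.12 ≈ 131 kt.
131 kt falls in the Category 4 band.

4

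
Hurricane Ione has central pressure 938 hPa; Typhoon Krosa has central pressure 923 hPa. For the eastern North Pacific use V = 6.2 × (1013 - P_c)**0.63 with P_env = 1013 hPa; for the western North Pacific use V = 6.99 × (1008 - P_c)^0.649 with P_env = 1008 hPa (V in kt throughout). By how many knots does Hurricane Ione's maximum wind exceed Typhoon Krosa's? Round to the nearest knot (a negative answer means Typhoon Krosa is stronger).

-31 kt

Hurricane Ione: ΔP = 75; V ≈ 6.2 × 75^0.63 ≈ 94.12 kt.
Typhoon Krosa: ΔP = 85; V ≈ 6.99 × 85^0.649 ≈ 124.93 kt.
Difference ≈ 94.12 − 124.93 = -30.81 → -31 kt.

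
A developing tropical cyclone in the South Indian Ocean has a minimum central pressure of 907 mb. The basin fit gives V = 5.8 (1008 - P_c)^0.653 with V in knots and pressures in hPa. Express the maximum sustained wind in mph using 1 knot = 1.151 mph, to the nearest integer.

136 mph

ΔP = 1008 − 907 = 101 mb.
V ≈ 5.8 × 101^0.653 = 5.8 × 20.362 ≈ 118.100 kt.
118.100 × 1.151 ≈ 135.93 mph → 136 mph.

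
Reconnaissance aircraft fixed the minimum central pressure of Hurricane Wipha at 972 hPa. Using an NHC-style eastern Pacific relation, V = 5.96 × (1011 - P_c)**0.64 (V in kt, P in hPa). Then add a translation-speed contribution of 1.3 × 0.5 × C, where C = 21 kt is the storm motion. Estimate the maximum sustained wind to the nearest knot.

ΔP = 1011 − 972 = 39 hPa.
39^0.64 ≈ 10.430.
V ≈ 5.96 × 10.430 ≈ 62.2 kt.
Translation term: 1.3 × 0.5 × 21 = 13.65 kt.
Corrected V ≈ 75.85 kt → 76 kt.

76 kt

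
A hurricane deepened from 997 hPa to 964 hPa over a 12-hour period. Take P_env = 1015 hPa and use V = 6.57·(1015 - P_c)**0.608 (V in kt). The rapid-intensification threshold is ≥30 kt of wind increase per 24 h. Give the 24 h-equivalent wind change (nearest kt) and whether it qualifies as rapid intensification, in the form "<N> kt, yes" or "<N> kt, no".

67 kt, yes

V₁: ΔP = 18, V ≈ 6.57 × 18^0.608 ≈ 38.09 kt.
V₂: ΔP = 51, V ≈ 6.57 × 51^0.608 ≈ 71.74 kt.
ΔV over 12 h = 33.65 kt → 24 h equivalent = 33.65 × 24/12 ≈ 67.30 kt.
67 kt ≥ 30 kt ⇒ rapid intensification.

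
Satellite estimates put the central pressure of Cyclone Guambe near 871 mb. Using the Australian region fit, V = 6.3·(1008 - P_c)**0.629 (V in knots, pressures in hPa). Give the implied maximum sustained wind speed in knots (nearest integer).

ΔP = 1008 − 871 = 137 mb.
137^0.629 ≈ 22.080.
V ≈ 6.3 × 22.080 ≈ 139.1 kt.

139 kt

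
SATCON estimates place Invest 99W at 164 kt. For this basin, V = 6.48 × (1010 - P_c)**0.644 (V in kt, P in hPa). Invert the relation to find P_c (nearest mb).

859 mb

ΔP = (V / 6.48)^(1/0.644) = (164/6.48)^1.553.
164/6.48 = 25.309; 25.309^1.553 ≈ 151.00 mb.
P_c = 1010 − 151.00 = 859.00 ≈ 859 mb.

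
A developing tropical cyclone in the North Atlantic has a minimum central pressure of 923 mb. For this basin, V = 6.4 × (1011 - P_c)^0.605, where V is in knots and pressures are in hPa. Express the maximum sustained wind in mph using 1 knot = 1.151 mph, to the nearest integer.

ΔP = 1011 − 923 = 88 mb.
V ≈ 6.4 × 88^0.605 = 6.4 × 15.011 ≈ 96.071 kt.
96.071 × 1.151 ≈ 110.58 mph → 111 mph.

111 mph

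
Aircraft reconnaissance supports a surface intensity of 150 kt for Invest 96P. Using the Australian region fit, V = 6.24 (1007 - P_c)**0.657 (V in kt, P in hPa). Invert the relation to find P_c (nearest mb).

ΔP = (V / 6.24)^(1/0.657) = (150/6.24)^1.522.
150/6.24 = 24.038; 24.038^1.522 ≈ 126.43 mb.
P_c = 1007 − 126.43 = 880.57 ≈ 881 mb.

881 mb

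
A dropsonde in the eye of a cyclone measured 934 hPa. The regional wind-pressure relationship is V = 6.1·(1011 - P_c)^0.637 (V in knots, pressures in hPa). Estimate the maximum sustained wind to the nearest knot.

97 kt

ΔP = 1011 − 934 = 77 hPa.
77^0.637 ≈ 15.911.
V ≈ 6.1 × 15.911 ≈ 97.1 kt.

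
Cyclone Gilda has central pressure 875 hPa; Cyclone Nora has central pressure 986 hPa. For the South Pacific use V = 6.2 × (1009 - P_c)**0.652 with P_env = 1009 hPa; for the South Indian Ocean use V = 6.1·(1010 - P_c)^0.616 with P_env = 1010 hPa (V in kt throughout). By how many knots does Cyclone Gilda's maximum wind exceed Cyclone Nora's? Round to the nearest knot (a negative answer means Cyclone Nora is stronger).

108 kt

Cyclone Gilda: ΔP = 134; V ≈ 6.2 × 134^0.652 ≈ 151.10 kt.
Cyclone Nora: ΔP = 24; V ≈ 6.1 × 24^0.616 ≈ 43.21 kt.
Difference ≈ 151.10 − 43.21 = 107.89 → 108 kt.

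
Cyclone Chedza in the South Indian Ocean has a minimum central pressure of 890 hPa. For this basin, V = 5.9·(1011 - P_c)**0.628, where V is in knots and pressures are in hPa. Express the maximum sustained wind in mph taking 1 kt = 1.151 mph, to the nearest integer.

ΔP = 1011 − 890 = 121 hPa.
V ≈ 5.9 × 121^0.628 = 5.9 × 20.323 ≈ 119.906 kt.
119.906 × 1.151 ≈ 138.01 mph → 138 mph.

138 mph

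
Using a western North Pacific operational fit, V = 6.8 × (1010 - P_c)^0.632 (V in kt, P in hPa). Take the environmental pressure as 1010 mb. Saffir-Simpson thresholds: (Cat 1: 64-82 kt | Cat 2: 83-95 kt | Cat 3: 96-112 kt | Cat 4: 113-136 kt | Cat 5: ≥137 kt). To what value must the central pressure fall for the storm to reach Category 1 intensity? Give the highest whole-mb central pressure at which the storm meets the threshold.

975 mb

Category 1 begins at V = 64 kt.
Required ΔP = (64/6.8)^(1/0.632) = 9.412^1.582 ≈ 34.72 mb.
P_c ≤ 1010 − 34.72 = 975.28, so the highest integer P_c is 975 mb.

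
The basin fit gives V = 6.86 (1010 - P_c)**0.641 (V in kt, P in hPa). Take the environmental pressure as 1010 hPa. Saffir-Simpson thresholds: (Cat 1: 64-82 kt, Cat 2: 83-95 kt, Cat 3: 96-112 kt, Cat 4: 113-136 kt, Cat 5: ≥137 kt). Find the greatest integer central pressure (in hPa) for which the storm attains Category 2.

Category 2 begins at V = 83 kt.
Required ΔP = (83/6.86)^(1/0.641) = 12.099^1.560 ≈ 48.88 hPa.
P_c ≤ 1010 − 48.88 = 961.12, so the highest integer P_c is 961 hPa.

961 hPa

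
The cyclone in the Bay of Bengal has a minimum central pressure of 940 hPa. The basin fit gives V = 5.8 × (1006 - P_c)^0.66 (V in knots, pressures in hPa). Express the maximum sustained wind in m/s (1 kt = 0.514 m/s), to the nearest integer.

ΔP = 1006 − 940 = 66 hPa.
V ≈ 5.8 × 66^0.66 = 5.8 × 15.882 ≈ 92.114 kt.
92.114 × 0.514 ≈ 47.35 m/s → 47 m/s.

47 m/s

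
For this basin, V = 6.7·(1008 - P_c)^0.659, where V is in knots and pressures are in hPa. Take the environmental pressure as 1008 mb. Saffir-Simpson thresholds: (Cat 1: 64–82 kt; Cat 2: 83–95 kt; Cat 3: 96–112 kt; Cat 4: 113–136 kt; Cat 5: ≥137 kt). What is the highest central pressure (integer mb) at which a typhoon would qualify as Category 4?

Category 4 begins at V = 113 kt.
Required ΔP = (113/6.7)^(1/0.659) = 16.866^1.517 ≈ 72.76 mb.
P_c ≤ 1008 − 72.76 = 935.24, so the highest integer P_c is 935 mb.

935 mb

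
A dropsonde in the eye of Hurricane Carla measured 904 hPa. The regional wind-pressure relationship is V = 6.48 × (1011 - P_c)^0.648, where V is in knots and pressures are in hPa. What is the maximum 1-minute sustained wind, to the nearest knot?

ΔP = 1011 − 904 = 107 hPa.
107^0.648 ≈ 20.656.
V ≈ 6.48 × 20.656 ≈ 133.8 kt.

134 kt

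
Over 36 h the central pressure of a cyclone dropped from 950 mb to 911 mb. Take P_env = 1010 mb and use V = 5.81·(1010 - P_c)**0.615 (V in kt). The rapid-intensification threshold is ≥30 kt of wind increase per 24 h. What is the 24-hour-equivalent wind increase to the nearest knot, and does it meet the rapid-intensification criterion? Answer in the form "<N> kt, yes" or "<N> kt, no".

17 kt, no

V₁: ΔP = 60, V ≈ 5.81 × 60^0.615 ≈ 72.07 kt.
V₂: ΔP = 99, V ≈ 5.81 × 99^0.615 ≈ 98.06 kt.
ΔV over 36 h = 25.99 kt → 24 h equivalent = 25.99 × 24/36 ≈ 17.33 kt.
17 kt < 30 kt ⇒ not rapid intensification.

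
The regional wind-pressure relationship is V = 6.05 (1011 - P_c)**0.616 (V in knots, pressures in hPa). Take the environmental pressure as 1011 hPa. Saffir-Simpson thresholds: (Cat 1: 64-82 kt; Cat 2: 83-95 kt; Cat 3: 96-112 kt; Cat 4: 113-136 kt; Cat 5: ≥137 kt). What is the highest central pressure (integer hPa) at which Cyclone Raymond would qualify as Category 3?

922 hPa

Category 3 begins at V = 96 kt.
Required ΔP = (96/6.05)^(1/0.616) = 15.868^1.623 ≈ 88.90 hPa.
P_c ≤ 1011 − 88.90 = 922.10, so the highest integer P_c is 922 hPa.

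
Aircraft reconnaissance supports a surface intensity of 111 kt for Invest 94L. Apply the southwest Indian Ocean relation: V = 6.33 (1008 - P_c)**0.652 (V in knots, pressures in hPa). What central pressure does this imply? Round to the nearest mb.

ΔP = (V / 6.33)^(1/0.652) = (111/6.33)^1.534.
111/6.33 = 17.536; 17.536^1.534 ≈ 80.88 mb.
P_c = 1008 − 80.88 = 927.12 ≈ 927 mb.

927 mb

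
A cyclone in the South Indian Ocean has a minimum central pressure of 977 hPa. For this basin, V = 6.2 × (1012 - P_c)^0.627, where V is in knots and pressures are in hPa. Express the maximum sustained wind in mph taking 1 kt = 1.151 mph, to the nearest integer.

ΔP = 1012 − 977 = 35 hPa.
V ≈ 6.2 × 35^0.627 = 6.2 × 9.292 ≈ 57.613 kt.
57.613 × 1.151 ≈ 66.31 mph → 66 mph.

66 mph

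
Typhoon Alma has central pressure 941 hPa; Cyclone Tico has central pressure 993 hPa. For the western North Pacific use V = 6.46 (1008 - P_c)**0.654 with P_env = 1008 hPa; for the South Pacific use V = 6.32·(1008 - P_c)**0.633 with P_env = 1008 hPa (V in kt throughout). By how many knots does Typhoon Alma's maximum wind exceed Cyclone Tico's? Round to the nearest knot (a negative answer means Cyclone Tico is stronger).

66 kt

Typhoon Alma: ΔP = 67; V ≈ 6.46 × 67^0.654 ≈ 101.04 kt.
Cyclone Tico: ΔP = 15; V ≈ 6.32 × 15^0.633 ≈ 35.09 kt.
Difference ≈ 101.04 − 35.09 = 65.95 → 66 kt.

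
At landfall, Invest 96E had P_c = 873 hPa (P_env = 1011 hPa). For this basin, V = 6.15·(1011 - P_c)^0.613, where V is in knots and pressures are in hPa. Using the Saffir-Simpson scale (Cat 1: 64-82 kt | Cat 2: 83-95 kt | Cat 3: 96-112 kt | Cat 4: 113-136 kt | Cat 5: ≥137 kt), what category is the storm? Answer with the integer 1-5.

4

ΔP = 1011 − 873 = 138 hPa.
V ≈ 6.15 × 138^0.613 = 6.15 × 20.50 ≈ 126 kt.
126 kt falls in the Category 4 band.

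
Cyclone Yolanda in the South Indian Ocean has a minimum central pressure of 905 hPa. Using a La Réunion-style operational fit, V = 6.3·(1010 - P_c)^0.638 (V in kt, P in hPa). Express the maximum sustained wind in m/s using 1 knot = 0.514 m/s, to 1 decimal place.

63.1 m/s

ΔP = 1010 − 905 = 105 hPa.
V ≈ 6.3 × 105^0.638 = 6.3 × 19.477 ≈ 122.704 kt.
122.704 × 0.514 ≈ 63.07 m/s → 63.1 m/s.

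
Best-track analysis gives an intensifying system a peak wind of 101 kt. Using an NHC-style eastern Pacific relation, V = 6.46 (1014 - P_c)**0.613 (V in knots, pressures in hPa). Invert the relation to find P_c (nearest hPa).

ΔP = (V / 6.46)^(1/0.613) = (101/6.46)^1.631.
101/6.46 = 15.635; 15.635^1.631 ≈ 88.70 hPa.
P_c = 1014 − 88.70 = 925.30 ≈ 925 hPa.

925 hPa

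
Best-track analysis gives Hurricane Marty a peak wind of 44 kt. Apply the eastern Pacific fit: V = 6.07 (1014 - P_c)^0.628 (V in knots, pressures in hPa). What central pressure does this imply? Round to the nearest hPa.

ΔP = (V / 6.07)^(1/0.628) = (44/6.07)^1.592.
44/6.07 = 7.249; 7.249^1.592 ≈ 23.43 hPa.
P_c = 1014 − 23.43 = 990.57 ≈ 991 hPa.

991 hPa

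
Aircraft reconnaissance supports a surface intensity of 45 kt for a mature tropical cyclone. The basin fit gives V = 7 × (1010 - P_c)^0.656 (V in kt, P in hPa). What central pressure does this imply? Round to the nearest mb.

ΔP = (V / 7)^(1/0.656) = (45/7)^1.524.
45/7 = 6.429; 6.429^1.524 ≈ 17.06 mb.
P_c = 1010 − 17.06 = 992.94 ≈ 993 mb.

993 mb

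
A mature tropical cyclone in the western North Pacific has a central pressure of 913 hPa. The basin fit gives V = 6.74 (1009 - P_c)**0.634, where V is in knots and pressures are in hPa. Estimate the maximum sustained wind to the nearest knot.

122 kt

ΔP = 1009 − 913 = 96 hPa.
96^0.634 ≈ 18.062.
V ≈ 6.74 × 18.062 ≈ 121.7 kt.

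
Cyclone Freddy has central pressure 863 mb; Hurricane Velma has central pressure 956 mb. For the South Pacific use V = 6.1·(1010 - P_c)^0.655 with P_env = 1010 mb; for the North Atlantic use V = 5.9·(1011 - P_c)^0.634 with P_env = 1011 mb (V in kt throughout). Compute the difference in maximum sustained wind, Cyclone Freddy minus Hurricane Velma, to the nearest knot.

Cyclone Freddy: ΔP = 147; V ≈ 6.1 × 147^0.655 ≈ 160.30 kt.
Hurricane Velma: ΔP = 55; V ≈ 5.9 × 55^0.634 ≈ 74.86 kt.
Difference ≈ 160.30 − 74.86 = 85.44 → 85 kt.

85 kt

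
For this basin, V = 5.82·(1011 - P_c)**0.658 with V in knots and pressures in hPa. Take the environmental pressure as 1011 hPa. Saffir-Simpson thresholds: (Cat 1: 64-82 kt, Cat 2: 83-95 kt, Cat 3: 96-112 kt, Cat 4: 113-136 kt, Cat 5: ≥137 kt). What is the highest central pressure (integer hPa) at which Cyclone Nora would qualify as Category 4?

Category 4 begins at V = 113 kt.
Required ΔP = (113/5.82)^(1/0.658) = 19.416^1.520 ≈ 90.72 hPa.
P_c ≤ 1011 − 90.72 = 920.28, so the highest integer P_c is 920 hPa.

920 hPa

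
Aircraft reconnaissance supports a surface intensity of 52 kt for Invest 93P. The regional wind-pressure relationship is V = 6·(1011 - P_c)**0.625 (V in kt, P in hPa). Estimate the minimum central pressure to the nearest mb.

ΔP = (V / 6)^(1/0.625) = (52/6)^1.600.
52/6 = 8.667; 8.667^1.600 ≈ 31.66 mb.
P_c = 1011 − 31.66 = 979.34 ≈ 979 mb.

979 mb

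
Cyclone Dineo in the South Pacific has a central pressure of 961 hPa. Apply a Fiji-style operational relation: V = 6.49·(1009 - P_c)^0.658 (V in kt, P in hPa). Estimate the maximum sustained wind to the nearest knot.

ΔP = 1009 − 961 = 48 hPa.
48^0.658 ≈ 12.772.
V ≈ 6.49 × 12.772 ≈ 82.9 kt.

83 kt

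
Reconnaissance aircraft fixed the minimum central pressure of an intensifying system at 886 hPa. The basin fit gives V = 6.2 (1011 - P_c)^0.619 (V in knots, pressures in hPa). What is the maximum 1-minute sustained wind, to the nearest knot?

123 kt

ΔP = 1011 − 886 = 125 hPa.
125^0.619 ≈ 19.860.
V ≈ 6.2 × 19.860 ≈ 123.1 kt.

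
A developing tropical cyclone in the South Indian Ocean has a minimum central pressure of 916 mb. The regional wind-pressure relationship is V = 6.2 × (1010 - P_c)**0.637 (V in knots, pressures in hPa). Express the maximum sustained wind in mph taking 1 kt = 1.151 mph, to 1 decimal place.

128.9 mph

ΔP = 1010 − 916 = 94 mb.
V ≈ 6.2 × 94^0.637 = 6.2 × 18.067 ≈ 112.014 kt.
112.014 × 1.151 ≈ 128.93 mph → 128.9 mph.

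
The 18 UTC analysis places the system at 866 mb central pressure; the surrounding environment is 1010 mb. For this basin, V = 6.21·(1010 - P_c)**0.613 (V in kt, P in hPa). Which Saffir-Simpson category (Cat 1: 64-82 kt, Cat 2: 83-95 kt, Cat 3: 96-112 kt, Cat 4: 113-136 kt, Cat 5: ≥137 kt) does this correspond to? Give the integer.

4

ΔP = 1010 − 866 = 144 mb.
V ≈ 6.21 × 144^0.613 = 6.21 × 21.04 ≈ 131 kt.
131 kt falls in the Category 4 band.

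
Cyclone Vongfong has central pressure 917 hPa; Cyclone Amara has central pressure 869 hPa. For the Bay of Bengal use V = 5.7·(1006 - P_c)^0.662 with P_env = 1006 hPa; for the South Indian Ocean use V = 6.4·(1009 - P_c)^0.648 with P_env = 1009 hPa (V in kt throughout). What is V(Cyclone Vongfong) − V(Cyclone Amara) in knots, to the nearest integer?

-46 kt

Cyclone Vongfong: ΔP = 89; V ≈ 5.7 × 89^0.662 ≈ 111.27 kt.
Cyclone Amara: ΔP = 140; V ≈ 6.4 × 140^0.648 ≈ 157.35 kt.
Difference ≈ 111.27 − 157.35 = -46.08 → -46 kt.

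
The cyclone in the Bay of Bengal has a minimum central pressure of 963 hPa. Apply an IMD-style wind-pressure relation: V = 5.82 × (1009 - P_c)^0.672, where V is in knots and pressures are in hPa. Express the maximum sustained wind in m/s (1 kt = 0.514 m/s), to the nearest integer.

39 m/s

ΔP = 1009 − 963 = 46 hPa.
V ≈ 5.82 × 46^0.672 = 5.82 × 13.103 ≈ 76.260 kt.
76.260 × 0.514 ≈ 39.20 m/s → 39 m/s.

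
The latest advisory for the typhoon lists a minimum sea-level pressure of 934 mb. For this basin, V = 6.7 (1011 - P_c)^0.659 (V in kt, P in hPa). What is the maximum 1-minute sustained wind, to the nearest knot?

117 kt

ΔP = 1011 − 934 = 77 mb.
77^0.659 ≈ 17.506.
V ≈ 6.7 × 17.506 ≈ 117.3 kt.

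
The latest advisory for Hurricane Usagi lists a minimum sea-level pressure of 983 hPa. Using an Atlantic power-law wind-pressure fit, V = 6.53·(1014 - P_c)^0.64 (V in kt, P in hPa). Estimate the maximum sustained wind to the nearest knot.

59 kt

ΔP = 1014 − 983 = 31 hPa.
31^0.64 ≈ 9.005.
V ≈ 6.53 × 9.005 ≈ 58.8 kt.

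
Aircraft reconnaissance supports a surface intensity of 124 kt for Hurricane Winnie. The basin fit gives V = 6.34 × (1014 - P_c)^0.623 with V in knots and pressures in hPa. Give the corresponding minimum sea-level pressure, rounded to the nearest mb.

ΔP = (V / 6.34)^(1/0.623) = (124/6.34)^1.605.
124/6.34 = 19.558; 19.558^1.605 ≈ 118.24 mb.
P_c = 1014 − 118.24 = 895.76 ≈ 896 mb.

896 mb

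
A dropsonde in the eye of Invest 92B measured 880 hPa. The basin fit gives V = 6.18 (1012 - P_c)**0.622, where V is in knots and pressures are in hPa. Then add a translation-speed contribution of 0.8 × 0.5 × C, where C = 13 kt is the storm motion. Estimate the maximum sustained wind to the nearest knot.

ΔP = 1012 − 880 = 132 hPa.
132^0.622 ≈ 20.845.
V ≈ 6.18 × 20.845 ≈ 128.8 kt.
Translation term: 0.8 × 0.5 × 13 = 5.2 kt.
Corrected V ≈ 134 kt → 134 kt.

134 kt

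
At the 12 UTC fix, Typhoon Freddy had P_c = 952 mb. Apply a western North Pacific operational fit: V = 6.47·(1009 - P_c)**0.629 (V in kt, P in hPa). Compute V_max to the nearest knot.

ΔP = 1009 − 952 = 57 mb.
57^0.629 ≈ 12.719.
V ≈ 6.47 × 12.719 ≈ 82.3 kt.

82 kt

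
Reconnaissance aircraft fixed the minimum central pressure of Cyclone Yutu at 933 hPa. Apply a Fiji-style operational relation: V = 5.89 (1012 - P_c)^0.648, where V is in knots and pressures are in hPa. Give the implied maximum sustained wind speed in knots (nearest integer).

ΔP = 1012 − 933 = 79 hPa.
79^0.648 ≈ 16.969.
V ≈ 5.89 × 16.969 ≈ 99.9 kt.

100 kt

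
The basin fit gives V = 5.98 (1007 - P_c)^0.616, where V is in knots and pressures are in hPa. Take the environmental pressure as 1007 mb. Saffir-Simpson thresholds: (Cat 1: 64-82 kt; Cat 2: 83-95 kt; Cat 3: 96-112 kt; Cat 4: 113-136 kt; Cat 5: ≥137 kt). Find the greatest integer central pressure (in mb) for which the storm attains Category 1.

Category 1 begins at V = 64 kt.
Required ΔP = (64/5.98)^(1/0.616) = 10.702^1.623 ≈ 46.91 mb.
P_c ≤ 1007 − 46.91 = 960.09, so the highest integer P_c is 960 mb.

960 mb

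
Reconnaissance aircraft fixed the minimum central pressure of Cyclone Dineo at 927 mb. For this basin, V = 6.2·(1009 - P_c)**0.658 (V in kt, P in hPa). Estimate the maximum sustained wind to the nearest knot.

ΔP = 1009 − 927 = 82 mb.
82^0.658 ≈ 18.167.
V ≈ 6.2 × 18.167 ≈ 112.6 kt.

113 kt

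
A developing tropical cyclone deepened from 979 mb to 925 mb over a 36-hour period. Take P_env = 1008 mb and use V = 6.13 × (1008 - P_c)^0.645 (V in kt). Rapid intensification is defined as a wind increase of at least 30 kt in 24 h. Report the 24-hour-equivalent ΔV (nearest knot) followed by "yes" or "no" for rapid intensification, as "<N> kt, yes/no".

35 kt, yes

V₁: ΔP = 29, V ≈ 6.13 × 29^0.645 ≈ 53.79 kt.
V₂: ΔP = 83, V ≈ 6.13 × 83^0.645 ≈ 105.99 kt.
ΔV over 36 h = 52.20 kt → 24 h equivalent = 52.20 × 24/36 ≈ 34.80 kt.
35 kt ≥ 30 kt ⇒ rapid intensification.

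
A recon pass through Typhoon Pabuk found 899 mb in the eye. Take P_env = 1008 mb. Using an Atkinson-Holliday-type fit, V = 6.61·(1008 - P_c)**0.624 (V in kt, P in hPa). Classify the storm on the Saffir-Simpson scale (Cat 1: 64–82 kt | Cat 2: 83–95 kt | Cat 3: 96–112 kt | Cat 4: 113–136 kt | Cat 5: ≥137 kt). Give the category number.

ΔP = 1008 − 899 = 109 mb.
V ≈ 6.61 × 109^0.624 = 6.61 × 18.68 ≈ 123 kt.
123 kt falls in the Category 4 band.

4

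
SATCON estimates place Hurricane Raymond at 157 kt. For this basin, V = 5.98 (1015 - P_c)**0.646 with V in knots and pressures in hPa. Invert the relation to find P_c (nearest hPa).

858 hPa

ΔP = (V / 5.98)^(1/0.646) = (157/5.98)^1.548.
157/5.98 = 26.254; 26.254^1.548 ≈ 157.36 hPa.
P_c = 1015 − 157.36 = 857.64 ≈ 858 hPa.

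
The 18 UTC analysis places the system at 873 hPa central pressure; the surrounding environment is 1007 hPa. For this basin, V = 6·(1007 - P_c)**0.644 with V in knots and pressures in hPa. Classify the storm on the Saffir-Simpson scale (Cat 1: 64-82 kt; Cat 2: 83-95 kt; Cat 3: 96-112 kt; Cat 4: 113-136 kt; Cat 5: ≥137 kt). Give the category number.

5

ΔP = 1007 − 873 = 134 hPa.
V ≈ 6 × 134^0.644 = 6 × 23.43 ≈ 141 kt.
141 kt falls in the Category 5 band.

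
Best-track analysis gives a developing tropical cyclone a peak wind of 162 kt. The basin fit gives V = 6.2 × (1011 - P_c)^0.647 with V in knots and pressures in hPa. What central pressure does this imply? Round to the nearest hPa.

856 hPa

ΔP = (V / 6.2)^(1/0.647) = (162/6.2)^1.546.
162/6.2 = 26.129; 26.129^1.546 ≈ 154.99 hPa.
P_c = 1011 − 154.99 = 856.01 ≈ 856 hPa.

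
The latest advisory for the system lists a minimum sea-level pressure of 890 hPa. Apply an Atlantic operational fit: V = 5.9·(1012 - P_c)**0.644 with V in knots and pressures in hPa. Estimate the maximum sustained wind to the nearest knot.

ΔP = 1012 − 890 = 122 hPa.
122^0.644 ≈ 22.061.
V ≈ 5.9 × 22.061 ≈ 130.2 kt.

130 kt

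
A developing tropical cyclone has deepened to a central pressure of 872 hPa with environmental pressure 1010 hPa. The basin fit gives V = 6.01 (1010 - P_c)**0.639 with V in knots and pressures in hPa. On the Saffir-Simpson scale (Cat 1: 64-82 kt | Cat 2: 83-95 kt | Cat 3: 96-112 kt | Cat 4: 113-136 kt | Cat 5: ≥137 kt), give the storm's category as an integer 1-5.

5

ΔP = 1010 − 872 = 138 hPa.
V ≈ 6.01 × 138^0.639 = 6.01 × 23.30 ≈ 140 kt.
140 kt falls in the Category 5 band.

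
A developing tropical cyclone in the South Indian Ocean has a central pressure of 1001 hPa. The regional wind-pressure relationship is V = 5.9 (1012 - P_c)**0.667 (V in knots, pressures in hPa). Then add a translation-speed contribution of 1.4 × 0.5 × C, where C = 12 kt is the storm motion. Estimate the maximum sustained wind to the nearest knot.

ΔP = 1012 − 1001 = 11 hPa.
11^0.667 ≈ 4.950.
V ≈ 5.9 × 4.950 ≈ 29.2 kt.
Translation term: 1.4 × 0.5 × 12 = 8.4 kt.
Corrected V ≈ 37.6 kt → 38 kt.

38 kt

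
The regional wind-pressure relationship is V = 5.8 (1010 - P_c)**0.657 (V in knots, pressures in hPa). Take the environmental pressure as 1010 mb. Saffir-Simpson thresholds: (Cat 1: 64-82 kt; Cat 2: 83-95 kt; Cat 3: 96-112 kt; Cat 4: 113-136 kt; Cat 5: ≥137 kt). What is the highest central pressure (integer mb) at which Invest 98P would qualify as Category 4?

918 mb

Category 4 begins at V = 113 kt.
Required ΔP = (113/5.8)^(1/0.657) = 19.483^1.522 ≈ 91.82 mb.
P_c ≤ 1010 − 91.82 = 918.18, so the highest integer P_c is 918 mb.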